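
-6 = -6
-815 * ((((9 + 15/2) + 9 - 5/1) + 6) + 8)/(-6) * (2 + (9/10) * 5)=243685/8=30460.62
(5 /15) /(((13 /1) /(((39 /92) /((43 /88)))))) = 22 /989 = 0.02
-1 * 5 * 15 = -75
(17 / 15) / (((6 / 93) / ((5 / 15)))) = 527 / 90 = 5.86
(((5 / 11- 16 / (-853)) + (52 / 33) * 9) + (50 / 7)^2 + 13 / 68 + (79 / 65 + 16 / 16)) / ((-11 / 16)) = -553417563196 / 5588467885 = -99.03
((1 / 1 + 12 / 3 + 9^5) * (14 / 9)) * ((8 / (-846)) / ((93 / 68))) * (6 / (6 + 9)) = -449755264 / 1770255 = -254.06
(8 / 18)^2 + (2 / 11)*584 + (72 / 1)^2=4713728 / 891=5290.38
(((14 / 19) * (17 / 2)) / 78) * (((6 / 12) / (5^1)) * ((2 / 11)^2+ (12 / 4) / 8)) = 9401 / 2869152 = 0.00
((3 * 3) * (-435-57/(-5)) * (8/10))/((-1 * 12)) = 6354/25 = 254.16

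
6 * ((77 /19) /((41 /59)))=27258 /779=34.99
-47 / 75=-0.63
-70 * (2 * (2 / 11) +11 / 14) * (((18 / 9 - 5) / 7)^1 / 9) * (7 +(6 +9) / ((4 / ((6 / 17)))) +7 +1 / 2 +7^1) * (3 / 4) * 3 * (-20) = -5150700 / 1309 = -3934.84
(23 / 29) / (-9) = -23 / 261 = -0.09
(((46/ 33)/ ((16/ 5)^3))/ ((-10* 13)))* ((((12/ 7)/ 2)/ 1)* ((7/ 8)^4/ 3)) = -197225/ 3598712832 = -0.00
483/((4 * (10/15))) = 1449/8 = 181.12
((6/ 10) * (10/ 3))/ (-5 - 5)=-1/ 5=-0.20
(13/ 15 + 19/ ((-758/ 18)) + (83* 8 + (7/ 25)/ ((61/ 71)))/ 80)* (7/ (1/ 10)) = 8466668623/ 13871400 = 610.37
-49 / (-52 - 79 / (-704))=34496 / 36529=0.94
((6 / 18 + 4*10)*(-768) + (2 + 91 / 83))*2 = -5141502 / 83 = -61945.81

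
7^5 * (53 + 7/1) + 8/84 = 21176822/21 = 1008420.10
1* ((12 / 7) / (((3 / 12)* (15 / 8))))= 3.66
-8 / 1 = -8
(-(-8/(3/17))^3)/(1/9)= 838485.33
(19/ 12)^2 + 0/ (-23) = 361/ 144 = 2.51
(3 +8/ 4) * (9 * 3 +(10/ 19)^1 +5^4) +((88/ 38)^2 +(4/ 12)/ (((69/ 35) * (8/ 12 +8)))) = 2116476959/ 647634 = 3268.01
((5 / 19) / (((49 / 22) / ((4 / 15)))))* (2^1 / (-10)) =-88 / 13965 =-0.01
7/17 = 0.41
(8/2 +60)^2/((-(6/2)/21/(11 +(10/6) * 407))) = -59293696/3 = -19764565.33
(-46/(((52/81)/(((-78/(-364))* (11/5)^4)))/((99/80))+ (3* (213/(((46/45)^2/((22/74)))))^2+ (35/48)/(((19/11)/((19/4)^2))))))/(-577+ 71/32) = 16949368489893732237312/2335386450895406258578744115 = 0.00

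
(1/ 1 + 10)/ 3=3.67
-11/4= -2.75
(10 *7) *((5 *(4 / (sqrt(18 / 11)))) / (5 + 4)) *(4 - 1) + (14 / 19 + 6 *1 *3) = 356 / 19 + 700 *sqrt(22) / 9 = 383.55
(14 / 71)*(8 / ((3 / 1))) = 112 / 213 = 0.53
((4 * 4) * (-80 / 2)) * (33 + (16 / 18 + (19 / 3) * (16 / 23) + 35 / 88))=-56385680 / 2277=-24763.14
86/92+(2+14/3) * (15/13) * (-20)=-152.91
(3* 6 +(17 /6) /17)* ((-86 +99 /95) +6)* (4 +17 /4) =-8993699 /760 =-11833.81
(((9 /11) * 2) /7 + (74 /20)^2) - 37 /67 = 6898371 /515900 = 13.37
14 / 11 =1.27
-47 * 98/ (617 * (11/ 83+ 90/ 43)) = -349762/ 104273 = -3.35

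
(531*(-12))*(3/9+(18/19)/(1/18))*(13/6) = -4560582/19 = -240030.63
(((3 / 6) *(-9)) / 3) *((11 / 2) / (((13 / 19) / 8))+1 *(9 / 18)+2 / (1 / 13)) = -7083 / 52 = -136.21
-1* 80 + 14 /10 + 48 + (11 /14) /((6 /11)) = -12247 /420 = -29.16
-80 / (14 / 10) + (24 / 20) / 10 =-57.02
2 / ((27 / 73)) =146 / 27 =5.41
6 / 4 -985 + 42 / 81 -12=-994.98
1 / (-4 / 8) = -2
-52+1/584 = -30367/584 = -52.00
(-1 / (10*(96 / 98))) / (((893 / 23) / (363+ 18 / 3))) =-0.97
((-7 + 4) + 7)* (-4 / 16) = -1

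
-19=-19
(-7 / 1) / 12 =-7 / 12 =-0.58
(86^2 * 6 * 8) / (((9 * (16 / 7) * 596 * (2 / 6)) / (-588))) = -7610484 / 149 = -51077.07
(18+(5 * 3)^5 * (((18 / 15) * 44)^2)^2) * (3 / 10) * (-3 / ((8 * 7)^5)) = -26558558484561 / 2753658880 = -9644.83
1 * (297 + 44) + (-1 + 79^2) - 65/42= 276337/42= 6579.45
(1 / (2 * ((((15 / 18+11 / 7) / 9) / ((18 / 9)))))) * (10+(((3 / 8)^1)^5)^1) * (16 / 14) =8853921 / 206848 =42.80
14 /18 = 7 /9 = 0.78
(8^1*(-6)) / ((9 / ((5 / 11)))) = -80 / 33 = -2.42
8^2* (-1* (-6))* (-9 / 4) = -864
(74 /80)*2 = 37 /20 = 1.85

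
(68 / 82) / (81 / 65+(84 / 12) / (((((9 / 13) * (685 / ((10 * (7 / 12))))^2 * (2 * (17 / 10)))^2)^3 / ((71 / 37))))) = 99816972450113567775851020974608960306617586507489280 / 149996454980464777639638571815528748018196517882015353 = 0.67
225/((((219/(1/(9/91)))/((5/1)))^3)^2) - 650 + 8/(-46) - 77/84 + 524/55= -21146778655275917223522013/32963077617076048747140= -641.53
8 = 8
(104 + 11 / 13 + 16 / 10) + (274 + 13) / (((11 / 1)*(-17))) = 1275198 / 12155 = 104.91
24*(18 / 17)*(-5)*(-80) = 172800 / 17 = 10164.71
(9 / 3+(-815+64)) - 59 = -807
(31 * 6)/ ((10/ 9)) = 837/ 5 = 167.40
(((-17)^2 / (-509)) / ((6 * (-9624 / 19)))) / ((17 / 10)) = 0.00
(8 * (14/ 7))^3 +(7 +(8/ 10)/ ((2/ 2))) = 20519/ 5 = 4103.80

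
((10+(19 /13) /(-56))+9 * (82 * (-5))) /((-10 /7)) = 2679059 /1040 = 2576.02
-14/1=-14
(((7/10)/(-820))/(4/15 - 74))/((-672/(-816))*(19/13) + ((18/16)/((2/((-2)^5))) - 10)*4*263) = -663/1686744231200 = -0.00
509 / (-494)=-509 / 494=-1.03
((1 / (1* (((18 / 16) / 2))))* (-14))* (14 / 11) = -3136 / 99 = -31.68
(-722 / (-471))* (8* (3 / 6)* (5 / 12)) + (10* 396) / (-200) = -17.25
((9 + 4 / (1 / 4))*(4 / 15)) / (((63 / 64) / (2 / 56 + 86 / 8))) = 96640 / 1323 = 73.05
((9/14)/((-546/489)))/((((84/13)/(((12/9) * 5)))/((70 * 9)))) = -36675/98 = -374.23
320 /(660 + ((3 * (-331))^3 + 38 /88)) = -14080 /43082423849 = -0.00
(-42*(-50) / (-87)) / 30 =-70 / 87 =-0.80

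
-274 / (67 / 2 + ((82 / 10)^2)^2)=-342500 / 5693397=-0.06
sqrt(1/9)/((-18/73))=-1.35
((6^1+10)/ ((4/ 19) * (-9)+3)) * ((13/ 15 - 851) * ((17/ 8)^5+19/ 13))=-41277077117/ 74880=-551243.02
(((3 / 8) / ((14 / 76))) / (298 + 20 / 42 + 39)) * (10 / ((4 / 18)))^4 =36905625 / 1492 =24735.67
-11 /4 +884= 3525 /4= 881.25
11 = 11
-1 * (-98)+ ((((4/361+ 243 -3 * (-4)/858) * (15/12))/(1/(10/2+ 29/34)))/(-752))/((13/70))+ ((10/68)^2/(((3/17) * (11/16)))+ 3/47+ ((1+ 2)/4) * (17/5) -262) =-5266876623781/30279986880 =-173.94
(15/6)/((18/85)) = 425/36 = 11.81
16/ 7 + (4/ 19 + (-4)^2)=2460/ 133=18.50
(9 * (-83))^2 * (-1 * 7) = -3906063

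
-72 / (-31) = 72 / 31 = 2.32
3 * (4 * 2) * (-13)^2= 4056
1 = 1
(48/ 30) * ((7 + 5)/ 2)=48/ 5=9.60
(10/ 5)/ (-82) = -1/ 41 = -0.02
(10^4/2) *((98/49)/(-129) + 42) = 27080000/129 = 209922.48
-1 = -1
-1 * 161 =-161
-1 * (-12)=12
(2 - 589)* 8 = -4696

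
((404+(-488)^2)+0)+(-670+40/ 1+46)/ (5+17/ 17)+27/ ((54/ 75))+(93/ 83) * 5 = 118769897/ 498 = 238493.77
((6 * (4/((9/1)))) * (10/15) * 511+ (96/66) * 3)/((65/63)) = 632576/715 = 884.72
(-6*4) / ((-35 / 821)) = 19704 / 35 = 562.97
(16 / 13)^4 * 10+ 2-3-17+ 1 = 169823 / 28561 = 5.95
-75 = -75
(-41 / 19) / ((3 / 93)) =-1271 / 19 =-66.89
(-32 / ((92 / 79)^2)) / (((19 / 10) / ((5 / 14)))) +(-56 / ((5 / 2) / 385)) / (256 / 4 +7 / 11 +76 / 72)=-124197070414 / 915133499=-135.71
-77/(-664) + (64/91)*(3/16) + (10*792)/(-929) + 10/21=-7.80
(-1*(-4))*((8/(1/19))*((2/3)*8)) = 9728/3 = 3242.67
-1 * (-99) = 99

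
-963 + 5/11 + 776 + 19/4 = -7999/44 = -181.80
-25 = -25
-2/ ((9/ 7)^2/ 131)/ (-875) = 1834/ 10125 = 0.18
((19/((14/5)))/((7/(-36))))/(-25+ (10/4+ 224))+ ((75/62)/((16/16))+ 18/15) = 441639/197470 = 2.24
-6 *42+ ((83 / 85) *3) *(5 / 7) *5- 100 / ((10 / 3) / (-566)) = 16738.46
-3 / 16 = -0.19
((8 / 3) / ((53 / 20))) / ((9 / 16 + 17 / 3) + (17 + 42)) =2560 / 165943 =0.02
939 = 939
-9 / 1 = -9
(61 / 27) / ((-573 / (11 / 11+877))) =-3.46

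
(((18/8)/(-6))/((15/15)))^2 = 9/64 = 0.14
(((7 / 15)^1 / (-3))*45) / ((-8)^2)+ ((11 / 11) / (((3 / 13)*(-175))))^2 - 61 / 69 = -402806857 / 405720000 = -0.99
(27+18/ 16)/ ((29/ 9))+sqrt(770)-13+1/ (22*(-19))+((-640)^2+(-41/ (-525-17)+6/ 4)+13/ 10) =sqrt(770)+26911136034067/ 65701240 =409626.35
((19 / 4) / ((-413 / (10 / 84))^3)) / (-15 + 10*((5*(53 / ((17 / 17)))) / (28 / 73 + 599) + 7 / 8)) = 1385575 / 22273502596611336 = 0.00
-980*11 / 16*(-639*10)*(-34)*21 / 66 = -93150225 / 2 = -46575112.50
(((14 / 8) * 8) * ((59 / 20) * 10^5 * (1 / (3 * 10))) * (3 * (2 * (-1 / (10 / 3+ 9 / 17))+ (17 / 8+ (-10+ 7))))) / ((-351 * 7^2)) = 16188125 / 484029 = 33.44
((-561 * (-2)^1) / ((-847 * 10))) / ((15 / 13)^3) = -37349 / 433125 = -0.09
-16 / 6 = -8 / 3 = -2.67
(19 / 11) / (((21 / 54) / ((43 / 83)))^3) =8810011656 / 2157352351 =4.08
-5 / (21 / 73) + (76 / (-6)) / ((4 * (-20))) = -14467 / 840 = -17.22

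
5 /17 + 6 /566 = 1466 /4811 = 0.30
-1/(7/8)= -1.14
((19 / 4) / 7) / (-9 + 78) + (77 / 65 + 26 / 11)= 4915069 / 1381380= 3.56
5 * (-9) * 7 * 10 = -3150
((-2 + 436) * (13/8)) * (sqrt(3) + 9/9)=2821/4 + 2821 * sqrt(3)/4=1926.78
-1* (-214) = 214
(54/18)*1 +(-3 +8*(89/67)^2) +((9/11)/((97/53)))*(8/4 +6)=84743680/4789763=17.69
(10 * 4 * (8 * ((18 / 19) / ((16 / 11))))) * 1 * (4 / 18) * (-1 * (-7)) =6160 / 19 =324.21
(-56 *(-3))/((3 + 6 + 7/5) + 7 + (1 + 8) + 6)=140/27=5.19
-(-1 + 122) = -121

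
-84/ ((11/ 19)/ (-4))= 6384/ 11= 580.36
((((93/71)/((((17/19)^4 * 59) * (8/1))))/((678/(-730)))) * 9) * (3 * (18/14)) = -358323453945/2213973999832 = -0.16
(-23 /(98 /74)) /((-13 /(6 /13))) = 5106 /8281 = 0.62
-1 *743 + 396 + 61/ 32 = -345.09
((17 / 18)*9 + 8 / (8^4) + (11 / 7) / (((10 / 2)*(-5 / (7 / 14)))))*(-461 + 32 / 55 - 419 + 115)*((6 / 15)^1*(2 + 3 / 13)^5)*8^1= -654488473832179313 / 571791220000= -1144628.41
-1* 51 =-51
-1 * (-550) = 550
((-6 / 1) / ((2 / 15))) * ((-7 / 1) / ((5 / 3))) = 189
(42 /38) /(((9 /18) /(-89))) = -3738 /19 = -196.74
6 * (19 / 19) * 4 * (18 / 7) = 432 / 7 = 61.71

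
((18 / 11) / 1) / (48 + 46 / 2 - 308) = -6 / 869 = -0.01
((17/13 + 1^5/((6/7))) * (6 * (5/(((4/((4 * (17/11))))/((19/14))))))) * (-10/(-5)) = 311695/1001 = 311.38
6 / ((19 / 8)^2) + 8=3272 / 361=9.06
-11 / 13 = -0.85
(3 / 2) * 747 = 2241 / 2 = 1120.50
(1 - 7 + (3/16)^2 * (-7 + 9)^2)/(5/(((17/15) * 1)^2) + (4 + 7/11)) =-397375/578432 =-0.69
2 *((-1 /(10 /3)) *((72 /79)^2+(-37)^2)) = -25647339 /31205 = -821.90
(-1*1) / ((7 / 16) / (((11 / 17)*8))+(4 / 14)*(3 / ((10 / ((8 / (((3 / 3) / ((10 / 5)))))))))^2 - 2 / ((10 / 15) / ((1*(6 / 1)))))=246400 / 2792359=0.09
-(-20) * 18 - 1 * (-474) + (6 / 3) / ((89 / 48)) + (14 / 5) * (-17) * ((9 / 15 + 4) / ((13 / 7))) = 20744348 / 28925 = 717.18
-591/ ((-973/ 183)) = 108153/ 973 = 111.15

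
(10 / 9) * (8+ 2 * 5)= 20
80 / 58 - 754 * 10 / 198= -105370 / 2871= -36.70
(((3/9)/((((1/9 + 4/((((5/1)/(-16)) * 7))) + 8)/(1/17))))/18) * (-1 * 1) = -35/201858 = -0.00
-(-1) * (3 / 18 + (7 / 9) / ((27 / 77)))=1159 / 486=2.38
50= 50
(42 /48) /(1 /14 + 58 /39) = 1911 /3404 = 0.56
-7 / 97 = -0.07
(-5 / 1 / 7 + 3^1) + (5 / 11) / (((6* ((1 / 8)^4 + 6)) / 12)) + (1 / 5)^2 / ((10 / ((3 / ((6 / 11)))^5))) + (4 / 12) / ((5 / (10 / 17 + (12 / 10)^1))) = 357500233661 / 15757368000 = 22.69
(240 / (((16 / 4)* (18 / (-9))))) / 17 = -30 / 17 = -1.76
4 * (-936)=-3744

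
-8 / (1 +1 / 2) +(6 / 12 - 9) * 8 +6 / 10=-1091 / 15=-72.73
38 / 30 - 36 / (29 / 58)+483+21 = 6499 / 15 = 433.27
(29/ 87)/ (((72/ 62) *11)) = 31/ 1188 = 0.03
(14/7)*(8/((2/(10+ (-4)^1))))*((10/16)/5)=6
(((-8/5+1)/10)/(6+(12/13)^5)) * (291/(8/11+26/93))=-3565526679/1371445000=-2.60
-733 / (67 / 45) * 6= -197910 / 67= -2953.88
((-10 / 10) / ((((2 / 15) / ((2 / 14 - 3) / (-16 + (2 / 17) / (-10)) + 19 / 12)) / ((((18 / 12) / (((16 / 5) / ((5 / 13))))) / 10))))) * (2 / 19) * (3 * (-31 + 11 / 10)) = 208462455 / 92678656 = 2.25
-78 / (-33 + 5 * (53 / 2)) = -156 / 199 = -0.78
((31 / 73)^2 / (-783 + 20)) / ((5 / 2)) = -1922 / 20330135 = -0.00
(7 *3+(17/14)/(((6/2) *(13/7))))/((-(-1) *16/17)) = 28135/1248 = 22.54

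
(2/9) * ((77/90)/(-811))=-77/328455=-0.00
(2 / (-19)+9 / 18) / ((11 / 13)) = 195 / 418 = 0.47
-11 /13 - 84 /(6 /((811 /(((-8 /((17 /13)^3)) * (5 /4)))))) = 27881806 /10985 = 2538.17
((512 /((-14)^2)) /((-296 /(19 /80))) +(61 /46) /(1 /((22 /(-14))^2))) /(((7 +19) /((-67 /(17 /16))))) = -365715748 /46077395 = -7.94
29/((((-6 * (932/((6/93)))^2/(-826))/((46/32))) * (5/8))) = 275471/6260607480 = 0.00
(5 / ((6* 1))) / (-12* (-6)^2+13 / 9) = -3 / 1550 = -0.00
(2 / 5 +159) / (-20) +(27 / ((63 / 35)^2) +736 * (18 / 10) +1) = 397849 / 300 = 1326.16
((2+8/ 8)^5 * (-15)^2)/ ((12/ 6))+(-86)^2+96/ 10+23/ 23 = 347441/ 10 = 34744.10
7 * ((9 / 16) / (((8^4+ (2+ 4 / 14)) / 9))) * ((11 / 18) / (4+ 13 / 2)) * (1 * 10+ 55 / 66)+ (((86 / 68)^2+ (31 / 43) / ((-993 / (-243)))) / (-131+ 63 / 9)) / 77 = 616432075931 / 117059384561152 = 0.01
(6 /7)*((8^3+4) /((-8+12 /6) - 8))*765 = -1184220 /49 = -24167.76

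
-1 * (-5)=5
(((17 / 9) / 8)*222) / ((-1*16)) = -629 / 192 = -3.28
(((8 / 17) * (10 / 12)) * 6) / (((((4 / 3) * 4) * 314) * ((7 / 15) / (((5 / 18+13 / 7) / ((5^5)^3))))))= 269 / 1277158203125000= 0.00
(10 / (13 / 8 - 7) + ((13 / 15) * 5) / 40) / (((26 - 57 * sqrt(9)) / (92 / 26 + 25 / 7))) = 5849527 / 68086200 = 0.09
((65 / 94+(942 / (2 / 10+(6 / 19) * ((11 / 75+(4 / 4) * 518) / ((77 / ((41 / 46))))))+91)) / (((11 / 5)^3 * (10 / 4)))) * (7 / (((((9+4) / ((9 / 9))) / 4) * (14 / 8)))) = 5978103751600 / 238760238431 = 25.04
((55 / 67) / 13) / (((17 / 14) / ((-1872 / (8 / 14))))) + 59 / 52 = -10022879 / 59228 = -169.23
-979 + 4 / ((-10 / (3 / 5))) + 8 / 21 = -978.86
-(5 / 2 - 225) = 445 / 2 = 222.50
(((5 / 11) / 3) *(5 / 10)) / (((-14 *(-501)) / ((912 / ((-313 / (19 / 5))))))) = -1444 / 12074601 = -0.00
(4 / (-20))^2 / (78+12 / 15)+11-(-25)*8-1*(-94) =600851 / 1970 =305.00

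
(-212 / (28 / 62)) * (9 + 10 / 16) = -18073 / 4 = -4518.25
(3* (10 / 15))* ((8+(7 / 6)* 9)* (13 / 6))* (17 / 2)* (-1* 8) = -16354 / 3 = -5451.33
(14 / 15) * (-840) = -784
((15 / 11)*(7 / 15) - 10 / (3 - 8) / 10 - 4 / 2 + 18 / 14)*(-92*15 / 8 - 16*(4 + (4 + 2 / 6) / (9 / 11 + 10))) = -29.65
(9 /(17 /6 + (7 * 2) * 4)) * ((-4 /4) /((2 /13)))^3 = -59319 /1412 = -42.01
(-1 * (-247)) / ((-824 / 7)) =-1729 / 824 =-2.10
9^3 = 729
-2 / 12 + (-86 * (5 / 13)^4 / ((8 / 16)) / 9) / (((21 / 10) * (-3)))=-3248029 / 32388174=-0.10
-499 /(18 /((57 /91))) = -9481 /546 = -17.36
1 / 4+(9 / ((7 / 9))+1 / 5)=12.02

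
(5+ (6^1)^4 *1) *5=6505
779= 779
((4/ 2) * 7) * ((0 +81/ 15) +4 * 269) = 75698/ 5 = 15139.60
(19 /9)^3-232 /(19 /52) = -8664335 /13851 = -625.54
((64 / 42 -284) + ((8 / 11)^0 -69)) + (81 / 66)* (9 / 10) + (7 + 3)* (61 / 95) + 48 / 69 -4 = -699067949 / 2018940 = -346.25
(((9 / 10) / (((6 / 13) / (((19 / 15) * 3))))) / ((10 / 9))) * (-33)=-220077 / 1000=-220.08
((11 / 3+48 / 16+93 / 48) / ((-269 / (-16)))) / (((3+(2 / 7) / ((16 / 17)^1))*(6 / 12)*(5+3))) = 5782 / 149295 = 0.04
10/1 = 10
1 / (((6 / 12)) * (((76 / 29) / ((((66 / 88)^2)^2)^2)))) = 190269 / 2490368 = 0.08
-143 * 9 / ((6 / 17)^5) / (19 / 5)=-1015197755 / 16416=-61841.97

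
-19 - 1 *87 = -106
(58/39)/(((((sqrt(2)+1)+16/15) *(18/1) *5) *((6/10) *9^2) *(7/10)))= 44950/101697687-7250 *sqrt(2)/33899229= 0.00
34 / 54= 17 / 27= 0.63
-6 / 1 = -6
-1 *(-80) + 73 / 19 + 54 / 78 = 20880 / 247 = 84.53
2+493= 495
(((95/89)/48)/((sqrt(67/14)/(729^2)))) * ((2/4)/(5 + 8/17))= 95364135 * sqrt(938)/5915296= 493.75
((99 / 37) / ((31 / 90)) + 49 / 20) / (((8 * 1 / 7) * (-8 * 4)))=-1640821 / 5872640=-0.28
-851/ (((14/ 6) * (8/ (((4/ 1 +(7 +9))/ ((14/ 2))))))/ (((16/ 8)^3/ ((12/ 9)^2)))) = -114885/ 196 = -586.15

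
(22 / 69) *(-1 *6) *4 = -176 / 23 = -7.65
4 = 4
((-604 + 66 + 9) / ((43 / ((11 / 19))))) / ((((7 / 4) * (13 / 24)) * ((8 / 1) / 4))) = -279312 / 74347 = -3.76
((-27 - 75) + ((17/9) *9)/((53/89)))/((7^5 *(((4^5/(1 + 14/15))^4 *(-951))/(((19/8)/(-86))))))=-52315453727/32441422396319281635655680000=-0.00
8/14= 4/7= 0.57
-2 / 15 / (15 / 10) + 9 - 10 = -49 / 45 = -1.09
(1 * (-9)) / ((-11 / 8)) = 72 / 11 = 6.55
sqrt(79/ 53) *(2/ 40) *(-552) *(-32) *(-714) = -769897.45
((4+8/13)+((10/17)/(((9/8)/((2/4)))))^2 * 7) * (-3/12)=-387535/304317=-1.27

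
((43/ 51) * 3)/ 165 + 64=179563/ 2805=64.02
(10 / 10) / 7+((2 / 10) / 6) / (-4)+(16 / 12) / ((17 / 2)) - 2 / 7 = 27 / 4760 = 0.01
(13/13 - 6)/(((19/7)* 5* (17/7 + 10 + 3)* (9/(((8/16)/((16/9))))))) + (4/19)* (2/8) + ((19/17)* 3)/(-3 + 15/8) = -3269057/1116288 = -2.93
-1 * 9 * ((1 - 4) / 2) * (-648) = -8748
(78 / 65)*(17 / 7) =102 / 35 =2.91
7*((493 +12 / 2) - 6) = 3451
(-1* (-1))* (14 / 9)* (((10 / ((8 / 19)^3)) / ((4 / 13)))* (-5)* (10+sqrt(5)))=-41435.41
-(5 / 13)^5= -3125 / 371293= -0.01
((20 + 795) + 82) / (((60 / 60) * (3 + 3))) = 299 / 2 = 149.50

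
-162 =-162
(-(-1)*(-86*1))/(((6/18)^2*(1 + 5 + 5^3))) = -774/131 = -5.91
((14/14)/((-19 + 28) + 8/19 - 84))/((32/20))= -0.01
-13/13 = -1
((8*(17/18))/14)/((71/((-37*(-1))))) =1258/4473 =0.28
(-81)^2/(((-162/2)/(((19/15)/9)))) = -57/5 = -11.40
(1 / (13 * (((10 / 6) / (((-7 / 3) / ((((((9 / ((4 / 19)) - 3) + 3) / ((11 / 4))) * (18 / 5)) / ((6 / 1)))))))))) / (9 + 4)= -77 / 86697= -0.00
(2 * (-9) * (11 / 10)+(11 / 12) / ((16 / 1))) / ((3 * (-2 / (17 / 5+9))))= 40.80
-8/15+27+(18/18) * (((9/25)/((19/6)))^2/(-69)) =412033459/15568125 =26.47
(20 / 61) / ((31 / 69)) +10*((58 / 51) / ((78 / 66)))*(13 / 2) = 63.28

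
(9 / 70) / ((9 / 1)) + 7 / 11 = 0.65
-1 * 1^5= -1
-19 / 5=-3.80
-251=-251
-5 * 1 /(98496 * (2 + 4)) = -5 /590976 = -0.00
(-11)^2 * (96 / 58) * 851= 4942608 / 29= 170434.76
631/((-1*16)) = -631/16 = -39.44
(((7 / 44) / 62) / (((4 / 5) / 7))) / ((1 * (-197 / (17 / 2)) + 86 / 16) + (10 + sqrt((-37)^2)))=0.00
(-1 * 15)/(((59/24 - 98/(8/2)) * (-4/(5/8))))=-225/2116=-0.11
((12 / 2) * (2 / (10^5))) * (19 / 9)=19 / 75000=0.00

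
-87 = -87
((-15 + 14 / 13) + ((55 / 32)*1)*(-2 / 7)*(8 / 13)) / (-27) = 863 / 1638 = 0.53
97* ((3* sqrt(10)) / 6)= 97* sqrt(10) / 2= 153.37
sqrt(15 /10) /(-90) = -sqrt(6) /180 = -0.01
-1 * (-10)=10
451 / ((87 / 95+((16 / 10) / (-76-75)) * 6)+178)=2.52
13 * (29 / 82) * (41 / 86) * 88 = 8294 / 43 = 192.88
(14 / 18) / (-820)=-7 / 7380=-0.00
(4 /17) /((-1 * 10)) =-2 /85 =-0.02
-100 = -100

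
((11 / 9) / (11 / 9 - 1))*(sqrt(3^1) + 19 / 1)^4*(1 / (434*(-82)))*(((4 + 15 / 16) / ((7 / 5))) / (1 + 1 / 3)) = -445888245 / 7971712 - 3219645*sqrt(3) / 284704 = -75.52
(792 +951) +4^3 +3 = 1810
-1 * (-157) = 157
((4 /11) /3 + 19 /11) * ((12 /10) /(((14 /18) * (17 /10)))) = 2196 /1309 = 1.68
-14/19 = -0.74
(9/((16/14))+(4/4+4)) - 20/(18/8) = 287/72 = 3.99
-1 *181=-181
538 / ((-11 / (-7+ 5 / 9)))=315.19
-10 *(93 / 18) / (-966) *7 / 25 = 31 / 2070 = 0.01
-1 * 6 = -6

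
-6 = -6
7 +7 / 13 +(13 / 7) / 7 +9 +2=11978 / 637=18.80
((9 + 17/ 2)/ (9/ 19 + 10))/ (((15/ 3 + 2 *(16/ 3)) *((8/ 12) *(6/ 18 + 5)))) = 17955/ 598592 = 0.03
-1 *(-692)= 692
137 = 137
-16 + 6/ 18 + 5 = -32/ 3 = -10.67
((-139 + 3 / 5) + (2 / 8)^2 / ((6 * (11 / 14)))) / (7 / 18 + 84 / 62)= -33976713 / 428120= -79.36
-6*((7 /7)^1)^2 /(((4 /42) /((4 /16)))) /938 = -9 /536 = -0.02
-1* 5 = -5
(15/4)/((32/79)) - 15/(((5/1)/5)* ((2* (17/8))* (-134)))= 1353555/145792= 9.28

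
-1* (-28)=28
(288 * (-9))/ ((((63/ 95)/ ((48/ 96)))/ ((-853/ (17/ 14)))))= 23338080/ 17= 1372828.24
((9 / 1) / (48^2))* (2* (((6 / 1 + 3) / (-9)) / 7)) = -1 / 896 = -0.00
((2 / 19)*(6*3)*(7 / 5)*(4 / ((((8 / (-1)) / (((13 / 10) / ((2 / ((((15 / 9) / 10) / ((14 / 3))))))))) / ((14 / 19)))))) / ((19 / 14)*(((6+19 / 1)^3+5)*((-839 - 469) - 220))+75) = 637 / 910059159500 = 0.00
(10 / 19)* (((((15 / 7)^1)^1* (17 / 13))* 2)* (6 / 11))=30600 / 19019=1.61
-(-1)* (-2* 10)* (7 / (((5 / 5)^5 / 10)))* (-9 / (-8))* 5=-7875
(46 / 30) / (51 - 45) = 23 / 90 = 0.26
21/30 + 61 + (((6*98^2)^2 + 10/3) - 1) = 99615763201/30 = 3320525440.03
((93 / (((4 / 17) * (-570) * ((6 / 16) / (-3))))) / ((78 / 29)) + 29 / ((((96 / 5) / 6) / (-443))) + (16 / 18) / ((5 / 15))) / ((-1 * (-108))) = -26412259 / 711360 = -37.13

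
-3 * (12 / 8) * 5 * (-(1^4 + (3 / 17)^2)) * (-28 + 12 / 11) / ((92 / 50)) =-24808500 / 73117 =-339.30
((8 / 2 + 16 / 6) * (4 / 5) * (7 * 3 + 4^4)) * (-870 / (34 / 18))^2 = 90573681600 / 289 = 313403742.56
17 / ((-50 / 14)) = -119 / 25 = -4.76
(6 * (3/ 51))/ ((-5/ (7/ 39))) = -14/ 1105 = -0.01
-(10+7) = -17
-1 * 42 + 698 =656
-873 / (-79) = 873 / 79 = 11.05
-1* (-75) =75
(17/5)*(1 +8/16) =51/10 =5.10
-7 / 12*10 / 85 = -7 / 102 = -0.07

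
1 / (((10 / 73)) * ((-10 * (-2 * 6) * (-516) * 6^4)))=-73 / 802483200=-0.00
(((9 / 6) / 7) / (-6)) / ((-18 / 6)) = 1 / 84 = 0.01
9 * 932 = 8388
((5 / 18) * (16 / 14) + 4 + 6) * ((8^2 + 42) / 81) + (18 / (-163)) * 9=10404014 / 831789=12.51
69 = 69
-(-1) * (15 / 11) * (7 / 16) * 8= 105 / 22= 4.77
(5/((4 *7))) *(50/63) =125/882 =0.14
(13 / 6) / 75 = 13 / 450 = 0.03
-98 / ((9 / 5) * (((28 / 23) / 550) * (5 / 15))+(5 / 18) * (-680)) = 13946625 / 26881061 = 0.52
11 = 11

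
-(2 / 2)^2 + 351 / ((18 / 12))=233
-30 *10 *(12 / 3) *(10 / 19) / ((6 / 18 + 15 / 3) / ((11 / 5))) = -4950 / 19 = -260.53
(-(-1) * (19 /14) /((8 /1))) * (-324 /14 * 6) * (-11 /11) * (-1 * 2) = -4617 /98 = -47.11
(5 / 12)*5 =25 / 12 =2.08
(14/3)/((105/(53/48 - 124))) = -5899/1080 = -5.46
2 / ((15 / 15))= 2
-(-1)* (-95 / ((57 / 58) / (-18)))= 1740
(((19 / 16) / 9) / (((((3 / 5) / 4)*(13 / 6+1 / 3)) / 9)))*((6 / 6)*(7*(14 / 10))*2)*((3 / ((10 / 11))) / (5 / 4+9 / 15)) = 20482 / 185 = 110.71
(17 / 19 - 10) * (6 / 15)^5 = -5536 / 59375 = -0.09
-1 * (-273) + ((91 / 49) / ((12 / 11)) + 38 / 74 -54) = 687539 / 3108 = 221.22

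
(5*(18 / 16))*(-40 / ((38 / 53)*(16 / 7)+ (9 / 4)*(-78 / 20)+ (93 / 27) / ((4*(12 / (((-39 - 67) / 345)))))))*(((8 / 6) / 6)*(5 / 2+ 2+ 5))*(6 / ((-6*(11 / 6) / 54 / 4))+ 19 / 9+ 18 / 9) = -7545.28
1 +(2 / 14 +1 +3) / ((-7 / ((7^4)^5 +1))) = -2313975722630748009 / 49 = -47223994339403020.59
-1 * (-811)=811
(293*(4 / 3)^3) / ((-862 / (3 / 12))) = -2344 / 11637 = -0.20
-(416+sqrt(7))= -416-sqrt(7)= -418.65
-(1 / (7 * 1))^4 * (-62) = 62 / 2401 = 0.03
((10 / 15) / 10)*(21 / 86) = 7 / 430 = 0.02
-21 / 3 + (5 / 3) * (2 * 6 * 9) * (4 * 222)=159833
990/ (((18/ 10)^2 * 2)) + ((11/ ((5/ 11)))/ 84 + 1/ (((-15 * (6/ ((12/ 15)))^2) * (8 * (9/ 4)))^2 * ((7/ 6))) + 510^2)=2241120479315657/ 8611312500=260253.07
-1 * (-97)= 97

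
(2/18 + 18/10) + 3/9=101/45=2.24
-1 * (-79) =79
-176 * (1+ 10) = -1936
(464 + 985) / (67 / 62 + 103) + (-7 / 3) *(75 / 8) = -45619 / 5736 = -7.95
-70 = -70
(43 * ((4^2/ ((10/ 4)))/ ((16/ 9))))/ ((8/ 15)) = 1161/ 4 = 290.25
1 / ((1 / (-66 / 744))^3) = -0.00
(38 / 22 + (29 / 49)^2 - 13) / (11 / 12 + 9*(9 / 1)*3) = -3461676 / 77304997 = -0.04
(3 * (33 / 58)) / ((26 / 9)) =891 / 1508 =0.59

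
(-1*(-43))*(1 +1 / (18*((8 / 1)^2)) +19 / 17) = 1784027 / 19584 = 91.10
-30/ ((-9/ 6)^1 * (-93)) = -20/ 93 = -0.22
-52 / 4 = -13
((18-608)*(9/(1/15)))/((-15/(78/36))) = 11505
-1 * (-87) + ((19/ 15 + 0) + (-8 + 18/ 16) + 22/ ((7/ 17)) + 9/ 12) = 113879/ 840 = 135.57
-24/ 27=-8/ 9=-0.89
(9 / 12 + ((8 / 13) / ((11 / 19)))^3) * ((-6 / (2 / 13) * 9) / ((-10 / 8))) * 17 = 10474312527 / 1124695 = 9313.02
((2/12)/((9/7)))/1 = 7/54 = 0.13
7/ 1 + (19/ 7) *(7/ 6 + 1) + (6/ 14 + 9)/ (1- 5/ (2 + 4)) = 2917/ 42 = 69.45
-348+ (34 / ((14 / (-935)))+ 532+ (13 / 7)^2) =-102080 / 49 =-2083.27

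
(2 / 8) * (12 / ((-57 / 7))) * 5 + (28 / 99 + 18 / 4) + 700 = 2644463 / 3762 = 702.94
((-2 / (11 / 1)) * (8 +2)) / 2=-10 / 11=-0.91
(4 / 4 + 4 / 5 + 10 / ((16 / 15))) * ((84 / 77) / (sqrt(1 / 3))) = 21.12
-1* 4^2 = -16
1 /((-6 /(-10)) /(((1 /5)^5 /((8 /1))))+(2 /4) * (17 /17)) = 2 /30001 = 0.00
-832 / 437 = -1.90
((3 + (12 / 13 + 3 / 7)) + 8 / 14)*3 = 192 / 13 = 14.77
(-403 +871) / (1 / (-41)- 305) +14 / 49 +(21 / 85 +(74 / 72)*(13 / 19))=-58397177 / 195757380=-0.30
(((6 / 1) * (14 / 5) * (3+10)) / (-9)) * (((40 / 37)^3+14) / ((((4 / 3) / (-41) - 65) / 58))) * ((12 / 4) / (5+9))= 143405470728 / 2025866735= 70.79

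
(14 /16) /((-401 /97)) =-679 /3208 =-0.21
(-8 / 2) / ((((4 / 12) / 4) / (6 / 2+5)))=-384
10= 10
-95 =-95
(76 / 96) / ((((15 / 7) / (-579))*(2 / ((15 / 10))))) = -160.43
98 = 98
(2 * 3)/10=3/5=0.60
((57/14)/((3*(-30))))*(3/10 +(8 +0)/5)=-361/4200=-0.09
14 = 14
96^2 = 9216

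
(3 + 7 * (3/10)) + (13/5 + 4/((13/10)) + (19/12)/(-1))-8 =1.19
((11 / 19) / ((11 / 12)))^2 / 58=72 / 10469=0.01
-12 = -12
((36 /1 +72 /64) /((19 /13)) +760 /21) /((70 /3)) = 196601 /74480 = 2.64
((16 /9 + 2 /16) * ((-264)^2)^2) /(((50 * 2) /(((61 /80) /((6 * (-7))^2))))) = 244709674 /6125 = 39952.60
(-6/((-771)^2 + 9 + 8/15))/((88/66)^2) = -405/71334064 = -0.00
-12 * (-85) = 1020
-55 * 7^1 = -385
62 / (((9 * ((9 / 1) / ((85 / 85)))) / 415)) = 25730 / 81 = 317.65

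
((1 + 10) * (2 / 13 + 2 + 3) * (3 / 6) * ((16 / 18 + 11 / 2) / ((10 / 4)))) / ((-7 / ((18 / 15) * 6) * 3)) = -33902 / 1365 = -24.84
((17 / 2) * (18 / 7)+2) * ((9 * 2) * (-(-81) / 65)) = 243486 / 455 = 535.13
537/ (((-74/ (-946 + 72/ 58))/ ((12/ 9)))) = 9808484/ 1073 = 9141.18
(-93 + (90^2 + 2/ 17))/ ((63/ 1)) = 136121/ 1071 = 127.10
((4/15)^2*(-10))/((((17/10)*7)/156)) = -3328/357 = -9.32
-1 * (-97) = 97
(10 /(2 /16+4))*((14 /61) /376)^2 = 245 /271249737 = 0.00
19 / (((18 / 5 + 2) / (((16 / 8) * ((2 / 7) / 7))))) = 95 / 343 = 0.28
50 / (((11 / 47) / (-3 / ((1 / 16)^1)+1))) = -110450 / 11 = -10040.91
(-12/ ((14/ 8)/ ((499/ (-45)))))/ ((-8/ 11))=-10978/ 105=-104.55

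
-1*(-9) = 9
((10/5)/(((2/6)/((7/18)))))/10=7/30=0.23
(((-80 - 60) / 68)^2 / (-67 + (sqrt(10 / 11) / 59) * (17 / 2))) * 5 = -0.32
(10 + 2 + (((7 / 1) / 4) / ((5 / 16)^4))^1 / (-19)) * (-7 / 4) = -48671 / 11875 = -4.10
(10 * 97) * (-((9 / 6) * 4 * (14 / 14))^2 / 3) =-11640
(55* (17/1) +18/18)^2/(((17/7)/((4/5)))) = 24530688/85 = 288596.33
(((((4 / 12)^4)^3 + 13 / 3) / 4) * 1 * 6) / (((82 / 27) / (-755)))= -434674640 / 269001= -1615.88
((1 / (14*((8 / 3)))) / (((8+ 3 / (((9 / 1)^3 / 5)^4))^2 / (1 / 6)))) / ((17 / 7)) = 8862938119652501095929 / 308572054085960371187244064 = 0.00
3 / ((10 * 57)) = 1 / 190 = 0.01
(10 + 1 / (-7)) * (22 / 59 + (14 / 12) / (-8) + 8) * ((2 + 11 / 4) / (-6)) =-10181663 / 158592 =-64.20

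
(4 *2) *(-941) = -7528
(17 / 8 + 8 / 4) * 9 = 297 / 8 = 37.12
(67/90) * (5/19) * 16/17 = 536/2907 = 0.18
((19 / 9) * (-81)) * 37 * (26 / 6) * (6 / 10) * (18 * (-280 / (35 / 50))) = 118441440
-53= -53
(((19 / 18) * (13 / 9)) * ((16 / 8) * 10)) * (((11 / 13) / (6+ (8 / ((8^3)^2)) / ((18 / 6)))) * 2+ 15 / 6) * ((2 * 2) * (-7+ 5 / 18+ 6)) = -21076016494 / 85996485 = -245.08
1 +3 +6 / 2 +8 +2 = 17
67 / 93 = 0.72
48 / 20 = 12 / 5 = 2.40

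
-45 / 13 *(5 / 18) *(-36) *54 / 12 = 2025 / 13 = 155.77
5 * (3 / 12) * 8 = 10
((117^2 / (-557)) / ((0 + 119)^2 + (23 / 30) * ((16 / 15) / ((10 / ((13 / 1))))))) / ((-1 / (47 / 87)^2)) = 3779875125 / 7463288652277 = 0.00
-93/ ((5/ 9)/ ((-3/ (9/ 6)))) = 1674/ 5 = 334.80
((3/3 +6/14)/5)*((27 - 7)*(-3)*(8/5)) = -192/7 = -27.43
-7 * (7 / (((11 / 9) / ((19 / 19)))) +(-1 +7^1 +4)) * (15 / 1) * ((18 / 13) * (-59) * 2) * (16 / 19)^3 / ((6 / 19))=26338959360 / 51623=510217.53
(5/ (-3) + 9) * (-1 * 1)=-22/ 3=-7.33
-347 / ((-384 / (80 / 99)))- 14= -31529 / 2376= -13.27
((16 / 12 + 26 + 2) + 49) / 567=235 / 1701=0.14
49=49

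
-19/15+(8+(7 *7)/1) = 836/15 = 55.73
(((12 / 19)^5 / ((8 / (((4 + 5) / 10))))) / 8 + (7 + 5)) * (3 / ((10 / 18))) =4011752772 / 61902475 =64.81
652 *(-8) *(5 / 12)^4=-101875 / 648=-157.21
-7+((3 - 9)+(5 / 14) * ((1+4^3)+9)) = 94 / 7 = 13.43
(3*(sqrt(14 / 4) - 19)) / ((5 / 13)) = -741 / 5 + 39*sqrt(14) / 10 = -133.61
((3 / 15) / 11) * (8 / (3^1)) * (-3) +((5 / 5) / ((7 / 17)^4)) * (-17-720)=-3385542943 / 132055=-25637.37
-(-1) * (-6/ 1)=-6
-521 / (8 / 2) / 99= -521 / 396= -1.32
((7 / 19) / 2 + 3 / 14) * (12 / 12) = 53 / 133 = 0.40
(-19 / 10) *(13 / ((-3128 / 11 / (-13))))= -35321 / 31280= -1.13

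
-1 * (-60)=60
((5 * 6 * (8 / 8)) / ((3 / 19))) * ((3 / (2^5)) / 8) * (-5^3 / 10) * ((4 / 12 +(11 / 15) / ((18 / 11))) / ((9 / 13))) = -1302925 / 41472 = -31.42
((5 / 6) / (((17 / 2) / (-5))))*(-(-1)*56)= -1400 / 51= -27.45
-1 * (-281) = 281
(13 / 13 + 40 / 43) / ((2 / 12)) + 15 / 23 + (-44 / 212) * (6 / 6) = 630368 / 52417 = 12.03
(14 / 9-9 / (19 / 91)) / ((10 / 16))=-11368 / 171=-66.48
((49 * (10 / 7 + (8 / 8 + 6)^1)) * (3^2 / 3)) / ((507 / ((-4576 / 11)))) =-13216 / 13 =-1016.62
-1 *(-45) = 45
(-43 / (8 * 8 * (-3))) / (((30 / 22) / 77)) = 36421 / 2880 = 12.65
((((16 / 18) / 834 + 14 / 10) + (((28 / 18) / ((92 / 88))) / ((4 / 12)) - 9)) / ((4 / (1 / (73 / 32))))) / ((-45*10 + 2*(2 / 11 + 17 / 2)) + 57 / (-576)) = 7620783104 / 9598298894865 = 0.00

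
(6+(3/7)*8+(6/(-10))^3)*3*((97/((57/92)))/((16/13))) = 233793183/66500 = 3515.69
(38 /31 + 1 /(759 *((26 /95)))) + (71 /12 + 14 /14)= 3322757 /407836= 8.15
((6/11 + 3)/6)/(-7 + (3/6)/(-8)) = -104/1243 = -0.08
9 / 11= 0.82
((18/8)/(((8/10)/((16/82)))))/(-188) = -0.00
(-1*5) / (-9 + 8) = 5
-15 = -15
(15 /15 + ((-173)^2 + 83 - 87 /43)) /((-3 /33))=-14195192 /43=-330120.74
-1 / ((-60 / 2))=1 / 30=0.03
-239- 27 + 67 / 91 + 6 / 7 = -264.41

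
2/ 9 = 0.22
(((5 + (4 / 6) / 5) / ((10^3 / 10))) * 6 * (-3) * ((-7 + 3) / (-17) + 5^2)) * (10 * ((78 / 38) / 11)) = -351351 / 8075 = -43.51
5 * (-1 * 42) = -210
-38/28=-19/14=-1.36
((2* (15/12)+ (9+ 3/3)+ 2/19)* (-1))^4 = 52643172481/2085136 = 25246.88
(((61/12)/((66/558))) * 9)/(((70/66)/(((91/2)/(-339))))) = -221247/4520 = -48.95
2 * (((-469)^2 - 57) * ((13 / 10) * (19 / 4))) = 13579072 / 5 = 2715814.40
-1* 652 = -652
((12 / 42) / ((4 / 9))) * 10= 45 / 7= 6.43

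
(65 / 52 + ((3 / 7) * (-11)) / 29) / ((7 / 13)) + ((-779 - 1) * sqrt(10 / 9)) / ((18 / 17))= 11479 / 5684 - 2210 * sqrt(10) / 9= -774.50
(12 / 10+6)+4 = 56 / 5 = 11.20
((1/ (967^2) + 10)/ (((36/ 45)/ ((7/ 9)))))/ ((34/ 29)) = 9491154365/ 1144548936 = 8.29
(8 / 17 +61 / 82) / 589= 1693 / 821066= 0.00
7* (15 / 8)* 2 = 105 / 4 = 26.25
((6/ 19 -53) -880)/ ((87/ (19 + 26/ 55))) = -575127/ 2755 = -208.76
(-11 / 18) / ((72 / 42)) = -77 / 216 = -0.36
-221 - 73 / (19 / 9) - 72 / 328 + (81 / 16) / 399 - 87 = -29907373 / 87248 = -342.79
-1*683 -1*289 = -972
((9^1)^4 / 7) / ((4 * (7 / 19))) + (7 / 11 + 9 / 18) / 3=4116197 / 6468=636.39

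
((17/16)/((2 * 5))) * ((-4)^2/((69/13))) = 221/690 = 0.32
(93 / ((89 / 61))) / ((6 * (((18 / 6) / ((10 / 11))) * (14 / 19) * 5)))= 35929 / 41118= 0.87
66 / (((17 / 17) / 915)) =60390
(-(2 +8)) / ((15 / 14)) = -28 / 3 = -9.33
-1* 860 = -860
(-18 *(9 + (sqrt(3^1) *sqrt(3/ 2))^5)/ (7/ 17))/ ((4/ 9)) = -334611 *sqrt(2)/ 112 - 12393/ 14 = -5110.32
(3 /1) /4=3 /4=0.75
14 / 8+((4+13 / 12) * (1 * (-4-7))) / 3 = -152 / 9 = -16.89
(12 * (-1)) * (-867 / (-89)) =-10404 / 89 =-116.90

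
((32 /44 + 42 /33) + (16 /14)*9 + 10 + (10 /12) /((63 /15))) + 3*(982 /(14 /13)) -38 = 48961 /18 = 2720.06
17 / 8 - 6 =-31 / 8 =-3.88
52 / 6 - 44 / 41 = 934 / 123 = 7.59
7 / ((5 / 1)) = 7 / 5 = 1.40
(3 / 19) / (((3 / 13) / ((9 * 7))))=819 / 19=43.11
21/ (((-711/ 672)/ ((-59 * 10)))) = 925120/ 79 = 11710.38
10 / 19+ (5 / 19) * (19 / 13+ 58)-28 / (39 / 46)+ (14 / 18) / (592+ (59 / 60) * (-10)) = -6230519 / 369759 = -16.85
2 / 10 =1 / 5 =0.20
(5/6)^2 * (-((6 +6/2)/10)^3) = -81/160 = -0.51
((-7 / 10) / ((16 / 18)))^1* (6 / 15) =-63 / 200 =-0.32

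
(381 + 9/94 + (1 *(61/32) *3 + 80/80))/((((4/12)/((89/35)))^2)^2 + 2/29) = 85963663711628757/15352472795168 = 5599.34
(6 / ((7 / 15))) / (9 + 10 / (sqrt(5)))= 810 / 427 - 180 * sqrt(5) / 427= 0.95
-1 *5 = -5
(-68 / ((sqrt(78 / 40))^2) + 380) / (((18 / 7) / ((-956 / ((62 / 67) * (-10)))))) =150874486 / 10881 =13865.87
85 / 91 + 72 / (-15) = -1759 / 455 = -3.87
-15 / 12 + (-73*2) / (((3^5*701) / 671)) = -1.83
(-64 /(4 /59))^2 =891136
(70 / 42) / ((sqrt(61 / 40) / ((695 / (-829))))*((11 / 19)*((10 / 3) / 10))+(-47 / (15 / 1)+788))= 1204163950*sqrt(610) / 38669719765676139+1346152033000 / 633929832224199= 0.00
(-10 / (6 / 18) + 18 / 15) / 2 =-72 / 5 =-14.40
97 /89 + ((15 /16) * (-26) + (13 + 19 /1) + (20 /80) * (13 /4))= 13567 /1424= 9.53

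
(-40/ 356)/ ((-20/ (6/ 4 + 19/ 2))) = 0.06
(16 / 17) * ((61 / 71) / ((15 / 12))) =3904 / 6035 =0.65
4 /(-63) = -0.06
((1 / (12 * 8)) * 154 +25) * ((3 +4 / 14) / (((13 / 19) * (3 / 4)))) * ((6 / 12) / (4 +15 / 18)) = 558049 / 31668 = 17.62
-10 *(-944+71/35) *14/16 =8242.25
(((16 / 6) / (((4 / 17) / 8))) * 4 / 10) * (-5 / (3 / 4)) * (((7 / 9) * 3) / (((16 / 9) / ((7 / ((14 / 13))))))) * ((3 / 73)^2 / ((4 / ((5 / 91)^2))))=-1275 / 484939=-0.00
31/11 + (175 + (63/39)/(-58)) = 1474593/8294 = 177.79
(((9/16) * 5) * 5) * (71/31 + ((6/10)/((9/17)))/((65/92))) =353127/6448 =54.77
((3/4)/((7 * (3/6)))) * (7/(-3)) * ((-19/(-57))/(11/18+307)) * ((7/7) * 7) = -3/791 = -0.00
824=824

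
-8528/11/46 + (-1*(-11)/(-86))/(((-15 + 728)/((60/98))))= -278513503/16525201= -16.85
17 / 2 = 8.50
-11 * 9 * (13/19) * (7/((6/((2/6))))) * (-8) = 4004/19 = 210.74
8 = 8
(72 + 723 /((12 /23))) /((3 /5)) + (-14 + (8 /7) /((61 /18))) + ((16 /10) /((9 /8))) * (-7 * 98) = 110699623 /76860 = 1440.28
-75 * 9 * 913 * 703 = -433241325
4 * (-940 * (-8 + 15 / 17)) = 454960 / 17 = 26762.35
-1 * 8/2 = -4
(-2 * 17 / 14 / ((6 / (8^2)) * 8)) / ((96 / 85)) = -1445 / 504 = -2.87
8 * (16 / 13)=128 / 13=9.85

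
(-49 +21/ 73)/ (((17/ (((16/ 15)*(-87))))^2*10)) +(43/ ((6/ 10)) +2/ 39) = -7553016607/ 102847875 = -73.44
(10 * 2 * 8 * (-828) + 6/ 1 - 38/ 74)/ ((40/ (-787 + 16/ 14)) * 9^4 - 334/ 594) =8008149121929/ 20221662799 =396.02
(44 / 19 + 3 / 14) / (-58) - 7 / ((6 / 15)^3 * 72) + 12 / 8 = -139339 / 2221632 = -0.06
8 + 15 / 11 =103 / 11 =9.36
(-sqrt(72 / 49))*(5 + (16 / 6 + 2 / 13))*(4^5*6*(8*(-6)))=179896320*sqrt(2) / 91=2795734.24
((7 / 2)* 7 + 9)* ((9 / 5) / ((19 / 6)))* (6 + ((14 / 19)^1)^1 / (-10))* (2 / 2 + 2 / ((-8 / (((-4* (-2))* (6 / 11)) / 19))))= 106.37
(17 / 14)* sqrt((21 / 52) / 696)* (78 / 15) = 17* sqrt(5278) / 8120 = 0.15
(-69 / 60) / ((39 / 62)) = -713 / 390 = -1.83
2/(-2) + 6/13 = -7/13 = -0.54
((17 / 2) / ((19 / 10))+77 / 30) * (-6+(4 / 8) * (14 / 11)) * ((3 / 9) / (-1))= 236767 / 18810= 12.59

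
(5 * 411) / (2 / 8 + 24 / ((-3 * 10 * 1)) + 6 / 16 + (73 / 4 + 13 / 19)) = 1561800 / 14257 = 109.55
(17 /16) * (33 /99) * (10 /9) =85 /216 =0.39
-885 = -885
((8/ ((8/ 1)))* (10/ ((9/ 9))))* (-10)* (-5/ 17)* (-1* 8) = -4000/ 17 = -235.29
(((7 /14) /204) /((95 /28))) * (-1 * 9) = -21 /3230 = -0.01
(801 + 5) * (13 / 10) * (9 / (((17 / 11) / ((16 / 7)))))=13947.19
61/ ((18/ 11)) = 671/ 18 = 37.28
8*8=64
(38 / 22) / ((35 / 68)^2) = 87856 / 13475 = 6.52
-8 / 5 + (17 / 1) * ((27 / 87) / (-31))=-7957 / 4495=-1.77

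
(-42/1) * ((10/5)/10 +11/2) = -1197/5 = -239.40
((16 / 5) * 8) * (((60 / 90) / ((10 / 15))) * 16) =2048 / 5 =409.60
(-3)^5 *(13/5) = -3159/5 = -631.80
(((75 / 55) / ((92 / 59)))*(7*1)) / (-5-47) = -6195 / 52624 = -0.12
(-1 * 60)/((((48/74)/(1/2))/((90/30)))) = -138.75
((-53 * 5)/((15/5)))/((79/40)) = -10600/237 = -44.73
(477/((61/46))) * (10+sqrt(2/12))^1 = 3657 * sqrt(6)/61+219420/61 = 3743.90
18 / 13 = 1.38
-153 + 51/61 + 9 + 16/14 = -60643/427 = -142.02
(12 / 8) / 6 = 1 / 4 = 0.25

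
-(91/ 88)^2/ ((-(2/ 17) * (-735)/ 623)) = -1789879/ 232320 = -7.70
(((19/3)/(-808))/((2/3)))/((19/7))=-7/1616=-0.00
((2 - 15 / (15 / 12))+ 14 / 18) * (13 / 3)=-1079 / 27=-39.96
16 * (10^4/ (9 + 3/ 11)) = 17254.90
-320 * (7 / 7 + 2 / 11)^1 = -4160 / 11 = -378.18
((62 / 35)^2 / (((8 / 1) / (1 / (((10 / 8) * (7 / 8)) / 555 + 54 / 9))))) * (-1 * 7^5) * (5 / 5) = -585410448 / 532975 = -1098.38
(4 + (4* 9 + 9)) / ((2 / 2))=49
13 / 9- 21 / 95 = 1046 / 855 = 1.22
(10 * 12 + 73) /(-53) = -193 /53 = -3.64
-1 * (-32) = 32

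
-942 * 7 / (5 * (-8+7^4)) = -0.55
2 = 2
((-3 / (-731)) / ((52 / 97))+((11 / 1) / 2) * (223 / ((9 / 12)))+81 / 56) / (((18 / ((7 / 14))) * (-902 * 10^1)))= -237557969 / 47128798080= -0.01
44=44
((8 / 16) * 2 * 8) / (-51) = -8 / 51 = -0.16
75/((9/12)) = 100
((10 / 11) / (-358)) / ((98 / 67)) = -335 / 192962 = -0.00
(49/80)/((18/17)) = 833/1440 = 0.58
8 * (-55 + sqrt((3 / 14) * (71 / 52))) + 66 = -374 + 2 * sqrt(38766) / 91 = -369.67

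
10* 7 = 70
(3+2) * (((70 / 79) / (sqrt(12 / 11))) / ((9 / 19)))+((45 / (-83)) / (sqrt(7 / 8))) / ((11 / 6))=-540 * sqrt(14) / 6391+3325 * sqrt(33) / 2133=8.64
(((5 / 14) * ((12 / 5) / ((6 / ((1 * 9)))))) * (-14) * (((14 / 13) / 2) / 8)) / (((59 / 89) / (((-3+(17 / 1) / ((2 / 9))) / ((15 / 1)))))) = -274743 / 30680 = -8.96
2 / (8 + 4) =1 / 6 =0.17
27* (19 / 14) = 513 / 14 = 36.64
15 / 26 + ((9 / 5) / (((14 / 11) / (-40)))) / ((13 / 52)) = -41079 / 182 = -225.71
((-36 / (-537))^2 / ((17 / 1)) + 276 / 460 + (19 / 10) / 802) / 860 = 2632586087 / 3756884148400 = 0.00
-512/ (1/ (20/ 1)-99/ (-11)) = -56.57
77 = 77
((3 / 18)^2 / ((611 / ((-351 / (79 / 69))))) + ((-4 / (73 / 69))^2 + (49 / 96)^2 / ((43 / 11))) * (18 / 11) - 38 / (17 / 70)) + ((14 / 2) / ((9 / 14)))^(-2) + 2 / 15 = -389736605538354601147 / 2933824369478069760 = -132.84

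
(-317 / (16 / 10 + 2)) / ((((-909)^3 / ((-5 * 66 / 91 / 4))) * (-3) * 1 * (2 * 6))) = 87175 / 29526827632848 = 0.00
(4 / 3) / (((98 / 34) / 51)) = 23.59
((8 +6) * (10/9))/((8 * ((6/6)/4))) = 70/9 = 7.78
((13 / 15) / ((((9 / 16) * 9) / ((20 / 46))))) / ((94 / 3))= 208 / 87561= 0.00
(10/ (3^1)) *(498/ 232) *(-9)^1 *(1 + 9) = -18675/ 29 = -643.97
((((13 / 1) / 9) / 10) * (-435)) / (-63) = 377 / 378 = 1.00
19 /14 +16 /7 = 3.64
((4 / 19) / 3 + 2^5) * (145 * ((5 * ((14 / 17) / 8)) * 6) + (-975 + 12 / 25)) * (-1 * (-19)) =-136404446 / 425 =-320951.64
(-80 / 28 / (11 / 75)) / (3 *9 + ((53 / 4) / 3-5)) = -18000 / 24409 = -0.74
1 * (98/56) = 7/4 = 1.75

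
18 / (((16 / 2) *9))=1 / 4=0.25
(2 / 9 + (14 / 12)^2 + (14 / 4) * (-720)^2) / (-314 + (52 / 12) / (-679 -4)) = -14870835377 / 2573596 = -5778.23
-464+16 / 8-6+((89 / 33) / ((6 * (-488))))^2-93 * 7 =-10447204855823 / 9336197376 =-1119.00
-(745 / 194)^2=-555025 / 37636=-14.75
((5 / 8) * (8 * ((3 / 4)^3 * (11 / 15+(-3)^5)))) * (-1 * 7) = 114471 / 32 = 3577.22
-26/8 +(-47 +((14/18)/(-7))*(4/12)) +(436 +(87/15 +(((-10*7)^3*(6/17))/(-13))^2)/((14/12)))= 13722651487753867/184618980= 74329581.32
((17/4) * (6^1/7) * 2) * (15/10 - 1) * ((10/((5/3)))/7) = 153/49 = 3.12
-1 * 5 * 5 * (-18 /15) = 30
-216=-216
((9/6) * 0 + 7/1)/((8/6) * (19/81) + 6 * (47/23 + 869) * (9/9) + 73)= 5589/4231331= 0.00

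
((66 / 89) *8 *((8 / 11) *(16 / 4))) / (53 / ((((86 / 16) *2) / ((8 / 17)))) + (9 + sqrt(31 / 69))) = 320549932800 / 209517255563-410389248 *sqrt(2139) / 209517255563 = 1.44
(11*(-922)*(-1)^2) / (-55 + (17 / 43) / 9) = 1962477 / 10634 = 184.55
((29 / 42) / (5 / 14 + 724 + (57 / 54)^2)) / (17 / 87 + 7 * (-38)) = -136242 / 38049158125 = -0.00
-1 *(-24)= 24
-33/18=-11/6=-1.83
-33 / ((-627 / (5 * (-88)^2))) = 38720 / 19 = 2037.89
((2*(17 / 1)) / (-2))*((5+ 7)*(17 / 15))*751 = -868156 / 5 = -173631.20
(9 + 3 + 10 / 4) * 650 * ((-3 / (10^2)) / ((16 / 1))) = -17.67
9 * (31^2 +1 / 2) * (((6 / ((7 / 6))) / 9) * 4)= 19779.43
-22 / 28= -11 / 14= -0.79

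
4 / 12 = 0.33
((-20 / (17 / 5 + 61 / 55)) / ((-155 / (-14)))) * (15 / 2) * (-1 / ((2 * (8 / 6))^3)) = 155925 / 984064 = 0.16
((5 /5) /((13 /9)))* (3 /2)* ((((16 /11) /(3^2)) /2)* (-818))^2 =21411968 /4719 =4537.40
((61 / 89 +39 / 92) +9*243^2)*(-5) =-2657210.55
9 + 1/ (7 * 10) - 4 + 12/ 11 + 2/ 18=43079/ 6930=6.22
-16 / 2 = -8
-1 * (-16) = 16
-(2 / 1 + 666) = -668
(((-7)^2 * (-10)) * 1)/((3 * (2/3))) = -245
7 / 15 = 0.47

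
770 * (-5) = -3850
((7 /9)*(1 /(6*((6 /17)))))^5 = 23863536599 /3570467226624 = 0.01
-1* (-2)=2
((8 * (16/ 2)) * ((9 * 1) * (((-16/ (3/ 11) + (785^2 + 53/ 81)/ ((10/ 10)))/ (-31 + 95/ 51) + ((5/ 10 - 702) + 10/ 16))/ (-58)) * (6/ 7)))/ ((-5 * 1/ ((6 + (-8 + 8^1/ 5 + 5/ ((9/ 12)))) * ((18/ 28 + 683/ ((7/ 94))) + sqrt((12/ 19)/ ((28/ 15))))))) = -33859426262993192/ 15837045 - 527352001168 * sqrt(665)/ 100301285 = -2138124473.06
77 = 77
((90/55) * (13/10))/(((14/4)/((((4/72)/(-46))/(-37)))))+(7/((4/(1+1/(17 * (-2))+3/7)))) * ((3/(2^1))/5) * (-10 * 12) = -490960937/5569795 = -88.15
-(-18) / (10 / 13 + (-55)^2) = 0.01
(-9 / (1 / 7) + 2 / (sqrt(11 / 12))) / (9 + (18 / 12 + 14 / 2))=-18 / 5 + 8 * sqrt(33) / 385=-3.48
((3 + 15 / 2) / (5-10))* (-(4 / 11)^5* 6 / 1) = 64512 / 805255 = 0.08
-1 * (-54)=54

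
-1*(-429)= 429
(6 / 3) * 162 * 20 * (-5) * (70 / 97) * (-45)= 102060000 / 97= 1052164.95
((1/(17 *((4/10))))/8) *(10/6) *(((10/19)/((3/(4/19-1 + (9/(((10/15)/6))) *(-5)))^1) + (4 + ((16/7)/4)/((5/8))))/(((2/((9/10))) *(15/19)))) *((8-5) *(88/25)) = -3454308/282625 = -12.22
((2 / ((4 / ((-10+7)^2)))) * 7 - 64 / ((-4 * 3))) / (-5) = -221 / 30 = -7.37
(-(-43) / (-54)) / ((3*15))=-43 / 2430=-0.02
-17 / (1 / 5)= -85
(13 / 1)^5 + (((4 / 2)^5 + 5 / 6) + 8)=2228003 / 6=371333.83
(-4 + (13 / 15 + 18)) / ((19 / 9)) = 669 / 95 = 7.04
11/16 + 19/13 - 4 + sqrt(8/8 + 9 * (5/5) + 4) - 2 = -801/208 + sqrt(14) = -0.11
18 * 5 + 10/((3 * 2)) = 91.67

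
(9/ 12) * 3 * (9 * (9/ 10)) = 729/ 40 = 18.22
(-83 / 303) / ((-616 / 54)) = 747 / 31108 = 0.02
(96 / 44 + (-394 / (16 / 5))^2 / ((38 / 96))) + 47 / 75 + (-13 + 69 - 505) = 37852.16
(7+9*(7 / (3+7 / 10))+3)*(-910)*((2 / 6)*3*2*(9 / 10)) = -1638000 / 37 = -44270.27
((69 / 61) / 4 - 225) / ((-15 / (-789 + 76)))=-13031501 / 1220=-10681.56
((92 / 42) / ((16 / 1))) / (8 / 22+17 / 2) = 253 / 16380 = 0.02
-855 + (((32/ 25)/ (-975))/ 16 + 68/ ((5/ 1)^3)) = -20827367/ 24375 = -854.46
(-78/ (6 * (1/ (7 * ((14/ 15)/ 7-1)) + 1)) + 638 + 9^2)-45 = 50041/ 76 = 658.43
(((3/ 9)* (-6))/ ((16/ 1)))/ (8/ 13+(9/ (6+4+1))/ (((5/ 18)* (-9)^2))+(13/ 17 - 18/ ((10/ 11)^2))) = 60775/ 9900756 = 0.01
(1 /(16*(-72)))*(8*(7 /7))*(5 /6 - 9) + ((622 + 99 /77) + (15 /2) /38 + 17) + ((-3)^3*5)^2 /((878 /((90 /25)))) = 36082594411 /50446368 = 715.27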